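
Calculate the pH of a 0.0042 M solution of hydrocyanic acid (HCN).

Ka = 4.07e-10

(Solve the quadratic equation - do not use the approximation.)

x² + Ka×x - Ka×C = 0. Using quadratic formula: [H⁺] = 1.3072e-06

pH = 5.88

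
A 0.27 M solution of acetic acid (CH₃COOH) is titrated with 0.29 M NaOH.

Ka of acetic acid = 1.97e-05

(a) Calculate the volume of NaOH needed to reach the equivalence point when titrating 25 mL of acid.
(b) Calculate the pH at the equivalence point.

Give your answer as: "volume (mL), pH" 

moles acid = 0.27 × 25/1000 = 0.00675 mol; V_base = moles/0.29 × 1000 = 23.3 mL. At equivalence only the conjugate base is present: [A⁻] = 0.00675/0.048 = 1.3982e-01 M. Kb = Kw/Ka = 5.08e-10; [OH⁻] = √(Kb × [A⁻]) = 8.4247e-06; pOH = 5.07; pH = 14 - pOH = 8.93.

V = 23.3 mL, pH = 8.93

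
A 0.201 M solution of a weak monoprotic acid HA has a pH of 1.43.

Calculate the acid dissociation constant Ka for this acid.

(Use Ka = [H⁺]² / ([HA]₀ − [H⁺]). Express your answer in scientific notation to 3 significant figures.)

[H⁺] = 10^(−pH) = 10^(−1.43) = 3.715e-02 M. For HA ⇌ H⁺ + A⁻, Ka = [H⁺][A⁻]/[HA] = [H⁺]² / ([HA]₀ − [H⁺]) = (3.715e-02)² / (0.201 − 3.715e-02) = 8.42e-03.

K_a = 8.42e-03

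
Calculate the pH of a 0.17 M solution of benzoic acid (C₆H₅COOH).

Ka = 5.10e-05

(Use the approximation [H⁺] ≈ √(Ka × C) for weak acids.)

[H⁺] = √(Ka × C) = √(5.10e-05 × 0.17) = 2.9445e-03. pH = -log(2.9445e-03)

pH = 2.53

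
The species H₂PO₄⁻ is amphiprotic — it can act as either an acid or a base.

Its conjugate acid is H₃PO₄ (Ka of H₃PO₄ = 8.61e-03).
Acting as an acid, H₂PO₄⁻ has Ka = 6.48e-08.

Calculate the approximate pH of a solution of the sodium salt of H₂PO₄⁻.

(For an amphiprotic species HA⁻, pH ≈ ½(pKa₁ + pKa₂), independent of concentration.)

pKa₁ = -log(8.61e-03) = 2.06; pKa₂ = -log(6.48e-08) = 7.19. For an amphiprotic species, pH ≈ ½(pKa₁ + pKa₂) = ½(2.06 + 7.19) = 4.63.

pH = 4.63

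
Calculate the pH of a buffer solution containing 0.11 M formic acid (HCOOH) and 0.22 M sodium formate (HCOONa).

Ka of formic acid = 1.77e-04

pKa = -log(1.77e-04) = 3.75. pH = pKa + log([A⁻]/[HA]) = 3.75 + log(0.22/0.11)

pH = 4.05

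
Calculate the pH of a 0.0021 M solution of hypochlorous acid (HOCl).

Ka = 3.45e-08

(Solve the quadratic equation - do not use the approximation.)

x² + Ka×x - Ka×C = 0. Using quadratic formula: [H⁺] = 8.4945e-06

pH = 5.07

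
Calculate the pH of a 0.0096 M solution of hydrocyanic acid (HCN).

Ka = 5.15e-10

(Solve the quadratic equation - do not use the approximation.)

x² + Ka×x - Ka×C = 0. Using quadratic formula: [H⁺] = 2.2233e-06

pH = 5.65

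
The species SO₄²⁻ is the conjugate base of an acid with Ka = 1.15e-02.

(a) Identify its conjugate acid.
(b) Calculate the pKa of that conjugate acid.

(a) The conjugate acid is formed by adding one H⁺ to SO₄²⁻, giving HSO₄⁻. (b) pKa = -log(Ka) = -log(1.15e-02) = 1.94.

Conjugate acid: HSO₄⁻; pK_a = 1.94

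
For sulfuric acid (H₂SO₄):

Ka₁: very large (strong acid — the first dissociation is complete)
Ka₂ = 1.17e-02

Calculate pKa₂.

pKa₂ = -log(Ka₂) = -log(1.17e-02) = 1.93.

pK_{a2} = 1.93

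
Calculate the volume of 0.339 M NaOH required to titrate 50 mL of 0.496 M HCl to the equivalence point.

At equivalence: moles acid = moles base. moles HCl = 0.496 × 50/1000 = 0.0248 mol. V_base = moles / 0.339 × 1000 = 73.2 mL.

V_{base} = 73.2 mL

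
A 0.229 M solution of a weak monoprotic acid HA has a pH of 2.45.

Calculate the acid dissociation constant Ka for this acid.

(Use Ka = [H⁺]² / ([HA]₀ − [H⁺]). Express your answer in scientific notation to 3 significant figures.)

[H⁺] = 10^(−pH) = 10^(−2.45) = 3.548e-03 M. For HA ⇌ H⁺ + A⁻, Ka = [H⁺][A⁻]/[HA] = [H⁺]² / ([HA]₀ − [H⁺]) = (3.548e-03)² / (0.229 − 3.548e-03) = 5.58e-05.

K_a = 5.58e-05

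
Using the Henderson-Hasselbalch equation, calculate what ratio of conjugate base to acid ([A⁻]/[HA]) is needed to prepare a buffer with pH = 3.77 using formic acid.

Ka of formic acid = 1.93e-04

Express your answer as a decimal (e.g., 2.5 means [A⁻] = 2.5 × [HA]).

pKa = -log(1.93e-04) = 3.7144. pH = pKa + log([A⁻]/[HA]), so log([A⁻]/[HA]) = pH − pKa = 3.77 − 3.7144 = 0.0556. [A⁻]/[HA] = 10^(0.0556) = 1.14

[A⁻]/[HA] = 1.14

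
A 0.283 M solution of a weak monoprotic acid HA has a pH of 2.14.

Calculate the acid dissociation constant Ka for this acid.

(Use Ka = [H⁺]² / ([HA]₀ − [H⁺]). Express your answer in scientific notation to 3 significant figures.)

[H⁺] = 10^(−pH) = 10^(−2.14) = 7.244e-03 M. For HA ⇌ H⁺ + A⁻, Ka = [H⁺][A⁻]/[HA] = [H⁺]² / ([HA]₀ − [H⁺]) = (7.244e-03)² / (0.283 − 7.244e-03) = 1.90e-04.

K_a = 1.90e-04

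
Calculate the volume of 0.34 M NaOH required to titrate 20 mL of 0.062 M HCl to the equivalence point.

At equivalence: moles acid = moles base. moles HCl = 0.062 × 20/1000 = 0.00124 mol. V_base = moles / 0.34 × 1000 = 3.6 mL.

V_{base} = 3.6 mL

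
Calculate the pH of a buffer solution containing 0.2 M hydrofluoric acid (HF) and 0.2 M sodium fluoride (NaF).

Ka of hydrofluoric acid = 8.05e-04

pKa = -log(8.05e-04) = 3.09. pH = pKa + log([A⁻]/[HA]) = 3.09 + log(0.2/0.2)

pH = 3.09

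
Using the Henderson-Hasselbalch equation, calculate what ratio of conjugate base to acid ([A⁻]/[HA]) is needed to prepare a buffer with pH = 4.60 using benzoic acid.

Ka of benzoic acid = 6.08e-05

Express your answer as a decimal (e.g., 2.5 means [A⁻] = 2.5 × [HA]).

pKa = -log(6.08e-05) = 4.2161. pH = pKa + log([A⁻]/[HA]), so log([A⁻]/[HA]) = pH − pKa = 4.60 − 4.2161 = 0.3839. [A⁻]/[HA] = 10^(0.3839) = 2.42

[A⁻]/[HA] = 2.42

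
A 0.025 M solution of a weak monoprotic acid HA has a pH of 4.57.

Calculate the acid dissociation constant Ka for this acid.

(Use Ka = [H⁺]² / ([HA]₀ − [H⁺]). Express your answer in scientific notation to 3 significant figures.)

[H⁺] = 10^(−pH) = 10^(−4.57) = 2.692e-05 M. For HA ⇌ H⁺ + A⁻, Ka = [H⁺][A⁻]/[HA] = [H⁺]² / ([HA]₀ − [H⁺]) = (2.692e-05)² / (0.025 − 2.692e-05) = 2.90e-08.

K_a = 2.90e-08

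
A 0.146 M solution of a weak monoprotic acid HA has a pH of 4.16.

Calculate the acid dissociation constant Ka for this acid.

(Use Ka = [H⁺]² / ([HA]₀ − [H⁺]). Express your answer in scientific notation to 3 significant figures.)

[H⁺] = 10^(−pH) = 10^(−4.16) = 6.918e-05 M. For HA ⇌ H⁺ + A⁻, Ka = [H⁺][A⁻]/[HA] = [H⁺]² / ([HA]₀ − [H⁺]) = (6.918e-05)² / (0.146 − 6.918e-05) = 3.28e-08.

K_a = 3.28e-08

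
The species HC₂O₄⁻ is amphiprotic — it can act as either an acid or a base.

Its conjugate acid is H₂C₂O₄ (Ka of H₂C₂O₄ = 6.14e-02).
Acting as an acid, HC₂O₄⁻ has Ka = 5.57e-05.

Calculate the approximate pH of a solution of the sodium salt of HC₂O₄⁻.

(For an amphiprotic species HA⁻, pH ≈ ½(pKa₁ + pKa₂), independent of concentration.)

pKa₁ = -log(6.14e-02) = 1.21; pKa₂ = -log(5.57e-05) = 4.25. For an amphiprotic species, pH ≈ ½(pKa₁ + pKa₂) = ½(1.21 + 4.25) = 2.73.

pH = 2.73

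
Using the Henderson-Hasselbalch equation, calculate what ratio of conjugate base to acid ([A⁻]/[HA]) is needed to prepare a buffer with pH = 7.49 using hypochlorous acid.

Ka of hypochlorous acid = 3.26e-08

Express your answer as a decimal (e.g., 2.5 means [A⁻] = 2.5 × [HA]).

pKa = -log(3.26e-08) = 7.4868. pH = pKa + log([A⁻]/[HA]), so log([A⁻]/[HA]) = pH − pKa = 7.49 − 7.4868 = 0.0032. [A⁻]/[HA] = 10^(0.0032) = 1.01

[A⁻]/[HA] = 1.01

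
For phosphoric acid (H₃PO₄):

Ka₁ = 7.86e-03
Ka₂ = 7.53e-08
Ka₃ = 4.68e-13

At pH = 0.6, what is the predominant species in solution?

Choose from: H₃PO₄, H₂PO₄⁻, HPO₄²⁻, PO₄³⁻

pKa₁ = 2.10, pKa₂ = 7.12, pKa₃ = 12.33. For a polyprotic acid the predominant species crosses at each pKa: below pKa_n the protonated form dominates, above it the deprotonated form does. At pH = 0.6, the predominant species is H₃PO₄.

H₃PO₄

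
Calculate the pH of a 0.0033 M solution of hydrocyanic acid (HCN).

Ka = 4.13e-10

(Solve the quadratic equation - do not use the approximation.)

x² + Ka×x - Ka×C = 0. Using quadratic formula: [H⁺] = 1.1672e-06

pH = 5.93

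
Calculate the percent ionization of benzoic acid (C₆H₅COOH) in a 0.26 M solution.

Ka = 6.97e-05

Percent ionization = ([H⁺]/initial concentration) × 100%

Using Ka equilibrium: x² + Ka×x - Ka×C = 0. Solving: [H⁺] = 4.2223e-03. Percent = (4.2223e-03/0.26) × 100

Percent ionization = 1.62%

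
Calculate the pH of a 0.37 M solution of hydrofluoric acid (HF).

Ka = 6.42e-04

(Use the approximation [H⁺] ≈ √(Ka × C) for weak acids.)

[H⁺] = √(Ka × C) = √(6.42e-04 × 0.37) = 1.5412e-02. pH = -log(1.5412e-02)

pH = 1.81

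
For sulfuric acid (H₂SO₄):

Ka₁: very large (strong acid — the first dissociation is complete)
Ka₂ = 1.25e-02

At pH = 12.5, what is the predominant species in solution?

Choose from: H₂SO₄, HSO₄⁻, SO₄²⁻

The first dissociation is complete, so H₂SO₄ itself is never the predominant species in water; pKa₂ = -log(1.25e-02) = 1.90. For a polyprotic acid the predominant species crosses at each pKa: below pKa_n the protonated form dominates, above it the deprotonated form does. At pH = 12.5, the predominant species is SO₄²⁻.

SO₄²⁻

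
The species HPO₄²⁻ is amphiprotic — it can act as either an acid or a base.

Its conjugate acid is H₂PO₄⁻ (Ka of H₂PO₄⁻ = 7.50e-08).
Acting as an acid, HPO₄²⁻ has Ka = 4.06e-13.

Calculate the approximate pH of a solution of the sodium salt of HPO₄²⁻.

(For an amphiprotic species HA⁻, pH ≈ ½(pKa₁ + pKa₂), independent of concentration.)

pKa₁ = -log(7.50e-08) = 7.12; pKa₂ = -log(4.06e-13) = 12.39. For an amphiprotic species, pH ≈ ½(pKa₁ + pKa₂) = ½(7.12 + 12.39) = 9.76.

pH = 9.76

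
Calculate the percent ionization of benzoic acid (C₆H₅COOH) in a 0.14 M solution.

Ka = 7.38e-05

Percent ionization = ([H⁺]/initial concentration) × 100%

Using Ka equilibrium: x² + Ka×x - Ka×C = 0. Solving: [H⁺] = 3.1777e-03. Percent = (3.1777e-03/0.14) × 100

Percent ionization = 2.27%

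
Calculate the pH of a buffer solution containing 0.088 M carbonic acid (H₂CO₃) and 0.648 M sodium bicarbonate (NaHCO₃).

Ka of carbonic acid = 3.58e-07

pKa = -log(3.58e-07) = 6.45. pH = pKa + log([A⁻]/[HA]) = 6.45 + log(0.648/0.088)

pH = 7.31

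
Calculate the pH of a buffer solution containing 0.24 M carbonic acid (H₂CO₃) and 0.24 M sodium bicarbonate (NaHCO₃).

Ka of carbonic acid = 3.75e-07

pKa = -log(3.75e-07) = 6.43. pH = pKa + log([A⁻]/[HA]) = 6.43 + log(0.24/0.24)

pH = 6.43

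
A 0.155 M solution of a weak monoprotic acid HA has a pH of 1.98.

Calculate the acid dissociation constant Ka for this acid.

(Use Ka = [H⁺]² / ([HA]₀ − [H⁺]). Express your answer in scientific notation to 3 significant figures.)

[H⁺] = 10^(−pH) = 10^(−1.98) = 1.047e-02 M. For HA ⇌ H⁺ + A⁻, Ka = [H⁺][A⁻]/[HA] = [H⁺]² / ([HA]₀ − [H⁺]) = (1.047e-02)² / (0.155 − 1.047e-02) = 7.59e-04.

K_a = 7.59e-04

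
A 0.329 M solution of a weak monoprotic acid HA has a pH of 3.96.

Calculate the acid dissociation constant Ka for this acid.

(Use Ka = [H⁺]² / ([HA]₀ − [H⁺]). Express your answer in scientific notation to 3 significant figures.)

[H⁺] = 10^(−pH) = 10^(−3.96) = 1.096e-04 M. For HA ⇌ H⁺ + A⁻, Ka = [H⁺][A⁻]/[HA] = [H⁺]² / ([HA]₀ − [H⁺]) = (1.096e-04)² / (0.329 − 1.096e-04) = 3.66e-08.

K_a = 3.66e-08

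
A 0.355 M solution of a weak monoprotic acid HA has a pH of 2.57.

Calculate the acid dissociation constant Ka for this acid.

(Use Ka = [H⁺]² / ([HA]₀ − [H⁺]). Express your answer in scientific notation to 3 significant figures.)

[H⁺] = 10^(−pH) = 10^(−2.57) = 2.692e-03 M. For HA ⇌ H⁺ + A⁻, Ka = [H⁺][A⁻]/[HA] = [H⁺]² / ([HA]₀ − [H⁺]) = (2.692e-03)² / (0.355 − 2.692e-03) = 2.06e-05.

K_a = 2.06e-05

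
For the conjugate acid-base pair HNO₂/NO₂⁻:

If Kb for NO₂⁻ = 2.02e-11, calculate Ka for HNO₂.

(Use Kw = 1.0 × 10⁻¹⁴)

For a conjugate pair Ka × Kb = Kw, so Ka = Kw/Kb = 1.0 × 10⁻¹⁴ / 2.02e-11 = 4.95e-04.

K_a = 4.95e-04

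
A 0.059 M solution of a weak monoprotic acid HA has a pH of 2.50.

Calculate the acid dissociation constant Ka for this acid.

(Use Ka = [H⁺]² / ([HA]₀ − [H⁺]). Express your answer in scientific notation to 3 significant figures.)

[H⁺] = 10^(−pH) = 10^(−2.50) = 3.162e-03 M. For HA ⇌ H⁺ + A⁻, Ka = [H⁺][A⁻]/[HA] = [H⁺]² / ([HA]₀ − [H⁺]) = (3.162e-03)² / (0.059 − 3.162e-03) = 1.79e-04.

K_a = 1.79e-04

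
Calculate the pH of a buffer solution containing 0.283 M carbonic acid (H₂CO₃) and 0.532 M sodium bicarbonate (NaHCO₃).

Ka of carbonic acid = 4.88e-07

pKa = -log(4.88e-07) = 6.31. pH = pKa + log([A⁻]/[HA]) = 6.31 + log(0.532/0.283)

pH = 6.59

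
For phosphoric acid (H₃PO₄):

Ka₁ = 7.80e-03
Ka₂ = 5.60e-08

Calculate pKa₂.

pKa₂ = -log(Ka₂) = -log(5.60e-08) = 7.25.

pK_{a2} = 7.25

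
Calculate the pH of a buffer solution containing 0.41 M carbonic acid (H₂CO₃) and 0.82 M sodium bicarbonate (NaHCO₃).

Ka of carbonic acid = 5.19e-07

pKa = -log(5.19e-07) = 6.28. pH = pKa + log([A⁻]/[HA]) = 6.28 + log(0.82/0.41)

pH = 6.59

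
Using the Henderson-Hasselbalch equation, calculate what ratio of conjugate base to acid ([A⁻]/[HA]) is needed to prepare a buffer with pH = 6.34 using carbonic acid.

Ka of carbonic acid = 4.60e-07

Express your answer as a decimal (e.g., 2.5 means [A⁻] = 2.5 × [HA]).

pKa = -log(4.60e-07) = 6.3372. pH = pKa + log([A⁻]/[HA]), so log([A⁻]/[HA]) = pH − pKa = 6.34 − 6.3372 = 0.0028. [A⁻]/[HA] = 10^(0.0028) = 1.01

[A⁻]/[HA] = 1.01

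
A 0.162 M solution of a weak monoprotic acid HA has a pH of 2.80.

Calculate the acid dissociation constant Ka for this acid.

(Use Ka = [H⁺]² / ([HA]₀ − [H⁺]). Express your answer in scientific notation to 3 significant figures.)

[H⁺] = 10^(−pH) = 10^(−2.80) = 1.585e-03 M. For HA ⇌ H⁺ + A⁻, Ka = [H⁺][A⁻]/[HA] = [H⁺]² / ([HA]₀ − [H⁺]) = (1.585e-03)² / (0.162 − 1.585e-03) = 1.57e-05.

K_a = 1.57e-05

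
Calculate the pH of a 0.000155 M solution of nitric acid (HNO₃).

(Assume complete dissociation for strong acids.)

[H⁺] = 0.000155 M for strong acid. pH = -log[H⁺] = -log(0.000155)

pH = 3.81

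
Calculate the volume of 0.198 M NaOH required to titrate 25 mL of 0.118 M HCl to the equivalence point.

At equivalence: moles acid = moles base. moles HCl = 0.118 × 25/1000 = 0.00295 mol. V_base = moles / 0.198 × 1000 = 14.9 mL.

V_{base} = 14.9 mL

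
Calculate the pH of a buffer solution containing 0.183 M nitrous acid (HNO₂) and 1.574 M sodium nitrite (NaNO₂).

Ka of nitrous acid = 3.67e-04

pKa = -log(3.67e-04) = 3.44. pH = pKa + log([A⁻]/[HA]) = 3.44 + log(1.574/0.183)

pH = 4.37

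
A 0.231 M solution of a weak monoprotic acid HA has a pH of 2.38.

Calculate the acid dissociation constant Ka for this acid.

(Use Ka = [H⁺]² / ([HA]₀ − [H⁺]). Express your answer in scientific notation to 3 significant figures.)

[H⁺] = 10^(−pH) = 10^(−2.38) = 4.169e-03 M. For HA ⇌ H⁺ + A⁻, Ka = [H⁺][A⁻]/[HA] = [H⁺]² / ([HA]₀ − [H⁺]) = (4.169e-03)² / (0.231 − 4.169e-03) = 7.66e-05.

K_a = 7.66e-05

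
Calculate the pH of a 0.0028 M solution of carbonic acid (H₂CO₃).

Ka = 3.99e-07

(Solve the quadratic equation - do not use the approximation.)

x² + Ka×x - Ka×C = 0. Using quadratic formula: [H⁺] = 3.3226e-05

pH = 4.48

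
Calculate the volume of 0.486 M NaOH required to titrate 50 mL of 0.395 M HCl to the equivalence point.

At equivalence: moles acid = moles base. moles HCl = 0.395 × 50/1000 = 0.01975 mol. V_base = moles / 0.486 × 1000 = 40.6 mL.

V_{base} = 40.6 mL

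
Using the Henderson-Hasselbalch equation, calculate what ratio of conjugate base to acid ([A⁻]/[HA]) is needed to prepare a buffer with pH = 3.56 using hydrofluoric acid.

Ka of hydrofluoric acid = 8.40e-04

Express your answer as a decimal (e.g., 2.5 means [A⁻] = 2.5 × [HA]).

pKa = -log(8.40e-04) = 3.0757. pH = pKa + log([A⁻]/[HA]), so log([A⁻]/[HA]) = pH − pKa = 3.56 − 3.0757 = 0.4843. [A⁻]/[HA] = 10^(0.4843) = 3.05

[A⁻]/[HA] = 3.05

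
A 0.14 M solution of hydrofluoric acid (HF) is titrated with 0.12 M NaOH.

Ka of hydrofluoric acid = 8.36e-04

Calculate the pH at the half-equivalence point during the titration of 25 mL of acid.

At half-equivalence [HA] = [A⁻], so Henderson-Hasselbalch gives pH = pKa = -log(8.36e-04) = 3.08.

pH = pKa = 3.08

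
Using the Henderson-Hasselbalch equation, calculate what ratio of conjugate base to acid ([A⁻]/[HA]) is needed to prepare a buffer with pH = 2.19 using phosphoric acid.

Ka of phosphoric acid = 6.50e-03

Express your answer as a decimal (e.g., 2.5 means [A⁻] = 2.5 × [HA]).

pKa = -log(6.50e-03) = 2.1871. pH = pKa + log([A⁻]/[HA]), so log([A⁻]/[HA]) = pH − pKa = 2.19 − 2.1871 = 0.0029. [A⁻]/[HA] = 10^(0.0029) = 1.01

[A⁻]/[HA] = 1.01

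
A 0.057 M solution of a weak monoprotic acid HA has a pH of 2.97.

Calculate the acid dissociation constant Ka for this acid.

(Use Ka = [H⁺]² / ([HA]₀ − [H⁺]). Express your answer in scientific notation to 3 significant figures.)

[H⁺] = 10^(−pH) = 10^(−2.97) = 1.072e-03 M. For HA ⇌ H⁺ + A⁻, Ka = [H⁺][A⁻]/[HA] = [H⁺]² / ([HA]₀ − [H⁺]) = (1.072e-03)² / (0.057 − 1.072e-03) = 2.05e-05.

K_a = 2.05e-05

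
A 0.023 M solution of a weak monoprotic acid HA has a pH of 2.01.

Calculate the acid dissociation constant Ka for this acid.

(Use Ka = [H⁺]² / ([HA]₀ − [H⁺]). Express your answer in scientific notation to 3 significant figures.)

[H⁺] = 10^(−pH) = 10^(−2.01) = 9.772e-03 M. For HA ⇌ H⁺ + A⁻, Ka = [H⁺][A⁻]/[HA] = [H⁺]² / ([HA]₀ − [H⁺]) = (9.772e-03)² / (0.023 − 9.772e-03) = 7.22e-03.

K_a = 7.22e-03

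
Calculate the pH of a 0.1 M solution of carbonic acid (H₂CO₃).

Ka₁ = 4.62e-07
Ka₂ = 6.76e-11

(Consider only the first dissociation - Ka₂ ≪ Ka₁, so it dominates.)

First dissociation dominates. From Ka₁ = [H⁺][HA⁻]/[H₂A], x² + Ka₁·x − Ka₁·C = 0 with C = 0.1 M and Ka₁ = 4.62e-07. Solving: [H⁺] = (−Ka₁ + √(Ka₁² + 4·Ka₁·C)) / 2 = 2.1471e-04 M. pH = -log(2.1471e-04) = 3.67.

pH = 3.67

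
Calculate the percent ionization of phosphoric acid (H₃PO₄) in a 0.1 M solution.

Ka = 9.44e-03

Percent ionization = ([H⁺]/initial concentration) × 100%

Using Ka equilibrium: x² + Ka×x - Ka×C = 0. Solving: [H⁺] = 2.6365e-02. Percent = (2.6365e-02/0.1) × 100

Percent ionization = 26.4%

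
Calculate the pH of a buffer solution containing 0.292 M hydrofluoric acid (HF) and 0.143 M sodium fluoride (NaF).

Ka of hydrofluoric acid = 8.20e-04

pKa = -log(8.20e-04) = 3.09. pH = pKa + log([A⁻]/[HA]) = 3.09 + log(0.143/0.292)

pH = 2.78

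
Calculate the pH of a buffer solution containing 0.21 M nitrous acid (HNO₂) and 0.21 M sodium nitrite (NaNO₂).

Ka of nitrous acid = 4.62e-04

pKa = -log(4.62e-04) = 3.34. pH = pKa + log([A⁻]/[HA]) = 3.34 + log(0.21/0.21)

pH = 3.34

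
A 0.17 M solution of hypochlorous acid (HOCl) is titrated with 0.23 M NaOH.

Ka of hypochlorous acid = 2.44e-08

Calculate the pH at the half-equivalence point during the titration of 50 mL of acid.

At half-equivalence [HA] = [A⁻], so Henderson-Hasselbalch gives pH = pKa = -log(2.44e-08) = 7.61.

pH = pKa = 7.61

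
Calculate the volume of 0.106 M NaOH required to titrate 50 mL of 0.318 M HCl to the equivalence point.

At equivalence: moles acid = moles base. moles HCl = 0.318 × 50/1000 = 0.0159 mol. V_base = moles / 0.106 × 1000 = 150.0 mL.

V_{base} = 150.0 mL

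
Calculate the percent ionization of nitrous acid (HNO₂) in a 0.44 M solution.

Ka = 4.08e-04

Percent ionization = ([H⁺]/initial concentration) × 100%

Using Ka equilibrium: x² + Ka×x - Ka×C = 0. Solving: [H⁺] = 1.3196e-02. Percent = (1.3196e-02/0.44) × 100

Percent ionization = 3%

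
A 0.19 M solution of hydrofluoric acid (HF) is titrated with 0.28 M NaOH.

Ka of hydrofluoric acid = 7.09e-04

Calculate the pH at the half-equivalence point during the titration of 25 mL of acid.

At half-equivalence [HA] = [A⁻], so Henderson-Hasselbalch gives pH = pKa = -log(7.09e-04) = 3.15.

pH = pKa = 3.15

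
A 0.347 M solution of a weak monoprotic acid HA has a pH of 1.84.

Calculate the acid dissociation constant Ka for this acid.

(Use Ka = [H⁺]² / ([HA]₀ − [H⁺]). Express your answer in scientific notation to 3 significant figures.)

[H⁺] = 10^(−pH) = 10^(−1.84) = 1.445e-02 M. For HA ⇌ H⁺ + A⁻, Ka = [H⁺][A⁻]/[HA] = [H⁺]² / ([HA]₀ − [H⁺]) = (1.445e-02)² / (0.347 − 1.445e-02) = 6.28e-04.

K_a = 6.28e-04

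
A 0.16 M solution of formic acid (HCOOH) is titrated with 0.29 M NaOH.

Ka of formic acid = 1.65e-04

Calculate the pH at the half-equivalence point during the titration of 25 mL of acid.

At half-equivalence [HA] = [A⁻], so Henderson-Hasselbalch gives pH = pKa = -log(1.65e-04) = 3.78.

pH = pKa = 3.78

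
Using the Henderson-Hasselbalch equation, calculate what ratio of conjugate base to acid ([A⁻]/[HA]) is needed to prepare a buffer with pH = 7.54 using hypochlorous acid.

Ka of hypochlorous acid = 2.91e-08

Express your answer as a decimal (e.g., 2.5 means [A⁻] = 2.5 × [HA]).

pKa = -log(2.91e-08) = 7.5361. pH = pKa + log([A⁻]/[HA]), so log([A⁻]/[HA]) = pH − pKa = 7.54 − 7.5361 = 0.0039. [A⁻]/[HA] = 10^(0.0039) = 1.01

[A⁻]/[HA] = 1.01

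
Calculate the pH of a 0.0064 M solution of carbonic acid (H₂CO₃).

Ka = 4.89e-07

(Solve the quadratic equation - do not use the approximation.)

x² + Ka×x - Ka×C = 0. Using quadratic formula: [H⁺] = 5.5699e-05

pH = 4.25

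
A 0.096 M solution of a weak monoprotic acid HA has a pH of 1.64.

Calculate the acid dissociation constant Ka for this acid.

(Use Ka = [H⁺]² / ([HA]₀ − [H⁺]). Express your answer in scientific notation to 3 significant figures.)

[H⁺] = 10^(−pH) = 10^(−1.64) = 2.291e-02 M. For HA ⇌ H⁺ + A⁻, Ka = [H⁺][A⁻]/[HA] = [H⁺]² / ([HA]₀ − [H⁺]) = (2.291e-02)² / (0.096 − 2.291e-02) = 7.18e-03.

K_a = 7.18e-03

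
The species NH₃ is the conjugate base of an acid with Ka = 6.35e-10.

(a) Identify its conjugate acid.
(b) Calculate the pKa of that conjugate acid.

(a) The conjugate acid is formed by adding one H⁺ to NH₃, giving NH₄⁺. (b) pKa = -log(Ka) = -log(6.35e-10) = 9.20.

Conjugate acid: NH₄⁺; pK_a = 9.20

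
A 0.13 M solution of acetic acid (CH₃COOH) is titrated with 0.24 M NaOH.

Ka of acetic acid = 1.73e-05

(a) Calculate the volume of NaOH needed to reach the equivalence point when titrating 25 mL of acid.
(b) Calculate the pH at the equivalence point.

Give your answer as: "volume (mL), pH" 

moles acid = 0.13 × 25/1000 = 0.00325 mol; V_base = moles/0.24 × 1000 = 13.5 mL. At equivalence only the conjugate base is present: [A⁻] = 0.00325/0.039 = 8.4324e-02 M. Kb = Kw/Ka = 5.78e-10; [OH⁻] = √(Kb × [A⁻]) = 6.9816e-06; pOH = 5.16; pH = 14 - pOH = 8.84.

V = 13.5 mL, pH = 8.84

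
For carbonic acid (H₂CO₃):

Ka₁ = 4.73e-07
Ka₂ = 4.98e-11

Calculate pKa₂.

pKa₂ = -log(Ka₂) = -log(4.98e-11) = 10.30.

pK_{a2} = 10.30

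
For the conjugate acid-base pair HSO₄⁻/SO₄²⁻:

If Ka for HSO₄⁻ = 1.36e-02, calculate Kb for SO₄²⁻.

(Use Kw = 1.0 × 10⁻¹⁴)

For a conjugate pair Ka × Kb = Kw, so Kb = Kw/Ka = 1.0 × 10⁻¹⁴ / 1.36e-02 = 7.35e-13.

K_b = 7.35e-13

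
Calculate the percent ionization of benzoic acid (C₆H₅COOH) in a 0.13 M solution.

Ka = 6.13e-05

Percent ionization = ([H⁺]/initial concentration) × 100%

Using Ka equilibrium: x² + Ka×x - Ka×C = 0. Solving: [H⁺] = 2.7925e-03. Percent = (2.7925e-03/0.13) × 100

Percent ionization = 2.15%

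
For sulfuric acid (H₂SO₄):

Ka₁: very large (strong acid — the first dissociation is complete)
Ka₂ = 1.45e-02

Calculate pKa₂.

pKa₂ = -log(Ka₂) = -log(1.45e-02) = 1.84.

pK_{a2} = 1.84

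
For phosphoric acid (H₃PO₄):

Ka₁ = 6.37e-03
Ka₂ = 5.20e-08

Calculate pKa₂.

pKa₂ = -log(Ka₂) = -log(5.20e-08) = 7.28.

pK_{a2} = 7.28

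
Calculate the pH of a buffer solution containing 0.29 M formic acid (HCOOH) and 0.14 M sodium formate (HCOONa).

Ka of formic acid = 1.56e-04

pKa = -log(1.56e-04) = 3.81. pH = pKa + log([A⁻]/[HA]) = 3.81 + log(0.14/0.29)

pH = 3.49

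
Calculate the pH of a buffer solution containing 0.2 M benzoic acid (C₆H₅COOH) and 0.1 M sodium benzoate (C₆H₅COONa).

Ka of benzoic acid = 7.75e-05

pKa = -log(7.75e-05) = 4.11. pH = pKa + log([A⁻]/[HA]) = 4.11 + log(0.1/0.2)

pH = 3.81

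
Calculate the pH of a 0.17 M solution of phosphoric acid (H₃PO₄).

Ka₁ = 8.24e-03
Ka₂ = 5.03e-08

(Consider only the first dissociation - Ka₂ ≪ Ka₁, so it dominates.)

First dissociation dominates. From Ka₁ = [H⁺][HA⁻]/[H₂A], x² + Ka₁·x − Ka₁·C = 0 with C = 0.17 M and Ka₁ = 8.24e-03. Solving: [H⁺] = (−Ka₁ + √(Ka₁² + 4·Ka₁·C)) / 2 = 3.3533e-02 M. pH = -log(3.3533e-02) = 1.47.

pH = 1.47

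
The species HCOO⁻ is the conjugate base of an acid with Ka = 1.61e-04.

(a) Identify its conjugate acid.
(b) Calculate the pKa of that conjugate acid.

(a) The conjugate acid is formed by adding one H⁺ to HCOO⁻, giving HCOOH. (b) pKa = -log(Ka) = -log(1.61e-04) = 3.79.

Conjugate acid: HCOOH; pK_a = 3.79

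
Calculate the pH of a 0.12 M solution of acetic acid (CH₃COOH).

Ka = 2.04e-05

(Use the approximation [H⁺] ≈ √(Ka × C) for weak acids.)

[H⁺] = √(Ka × C) = √(2.04e-05 × 0.12) = 1.5646e-03. pH = -log(1.5646e-03)

pH = 2.81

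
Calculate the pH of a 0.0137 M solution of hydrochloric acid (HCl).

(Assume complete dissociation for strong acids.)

[H⁺] = 0.0137 M for strong acid. pH = -log[H⁺] = -log(0.0137)

pH = 1.86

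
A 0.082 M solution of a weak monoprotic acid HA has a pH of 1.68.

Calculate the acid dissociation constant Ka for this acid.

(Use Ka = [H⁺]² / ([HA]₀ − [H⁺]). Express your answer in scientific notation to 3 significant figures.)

[H⁺] = 10^(−pH) = 10^(−1.68) = 2.089e-02 M. For HA ⇌ H⁺ + A⁻, Ka = [H⁺][A⁻]/[HA] = [H⁺]² / ([HA]₀ − [H⁺]) = (2.089e-02)² / (0.082 − 2.089e-02) = 7.14e-03.

K_a = 7.14e-03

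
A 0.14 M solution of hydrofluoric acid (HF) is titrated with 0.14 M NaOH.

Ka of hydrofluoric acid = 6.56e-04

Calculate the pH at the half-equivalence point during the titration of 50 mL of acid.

At half-equivalence [HA] = [A⁻], so Henderson-Hasselbalch gives pH = pKa = -log(6.56e-04) = 3.18.

pH = pKa = 3.18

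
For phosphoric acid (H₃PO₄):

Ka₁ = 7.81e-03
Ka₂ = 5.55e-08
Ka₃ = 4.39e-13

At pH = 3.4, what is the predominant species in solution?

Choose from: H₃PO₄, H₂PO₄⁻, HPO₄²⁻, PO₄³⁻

pKa₁ = 2.11, pKa₂ = 7.26, pKa₃ = 12.36. For a polyprotic acid the predominant species crosses at each pKa: below pKa_n the protonated form dominates, above it the deprotonated form does. At pH = 3.4, the predominant species is H₂PO₄⁻.

H₂PO₄⁻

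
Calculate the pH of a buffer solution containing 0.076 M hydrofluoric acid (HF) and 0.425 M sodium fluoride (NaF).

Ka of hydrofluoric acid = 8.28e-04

pKa = -log(8.28e-04) = 3.08. pH = pKa + log([A⁻]/[HA]) = 3.08 + log(0.425/0.076)

pH = 3.83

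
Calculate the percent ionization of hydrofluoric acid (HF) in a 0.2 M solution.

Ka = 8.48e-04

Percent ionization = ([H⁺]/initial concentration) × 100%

Using Ka equilibrium: x² + Ka×x - Ka×C = 0. Solving: [H⁺] = 1.2606e-02. Percent = (1.2606e-02/0.2) × 100

Percent ionization = 6.3%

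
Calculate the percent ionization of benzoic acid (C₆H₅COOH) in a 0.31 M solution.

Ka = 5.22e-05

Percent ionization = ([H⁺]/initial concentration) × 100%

Using Ka equilibrium: x² + Ka×x - Ka×C = 0. Solving: [H⁺] = 3.9967e-03. Percent = (3.9967e-03/0.31) × 100

Percent ionization = 1.29%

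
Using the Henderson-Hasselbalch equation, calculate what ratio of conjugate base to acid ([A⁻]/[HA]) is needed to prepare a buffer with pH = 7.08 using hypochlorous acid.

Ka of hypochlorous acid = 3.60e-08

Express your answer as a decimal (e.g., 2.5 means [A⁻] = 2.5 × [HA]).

pKa = -log(3.60e-08) = 7.4437. pH = pKa + log([A⁻]/[HA]), so log([A⁻]/[HA]) = pH − pKa = 7.08 − 7.4437 = -0.3637. [A⁻]/[HA] = 10^(-0.3637) = 0.433

[A⁻]/[HA] = 0.433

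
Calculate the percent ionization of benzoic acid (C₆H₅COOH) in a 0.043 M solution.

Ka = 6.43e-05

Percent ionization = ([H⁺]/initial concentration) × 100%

Using Ka equilibrium: x² + Ka×x - Ka×C = 0. Solving: [H⁺] = 1.6310e-03. Percent = (1.6310e-03/0.043) × 100

Percent ionization = 3.79%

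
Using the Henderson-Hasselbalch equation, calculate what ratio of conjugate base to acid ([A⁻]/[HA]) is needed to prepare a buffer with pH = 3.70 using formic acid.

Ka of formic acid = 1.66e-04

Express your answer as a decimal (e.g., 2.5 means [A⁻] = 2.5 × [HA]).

pKa = -log(1.66e-04) = 3.7799. pH = pKa + log([A⁻]/[HA]), so log([A⁻]/[HA]) = pH − pKa = 3.70 − 3.7799 = -0.0799. [A⁻]/[HA] = 10^(-0.0799) = 0.832

[A⁻]/[HA] = 0.832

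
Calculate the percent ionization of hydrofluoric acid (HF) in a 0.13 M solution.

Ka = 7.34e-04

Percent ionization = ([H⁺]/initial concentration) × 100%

Using Ka equilibrium: x² + Ka×x - Ka×C = 0. Solving: [H⁺] = 9.4082e-03. Percent = (9.4082e-03/0.13) × 100

Percent ionization = 7.24%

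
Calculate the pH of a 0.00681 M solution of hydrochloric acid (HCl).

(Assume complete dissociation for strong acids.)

[H⁺] = 0.00681 M for strong acid. pH = -log[H⁺] = -log(0.00681)

pH = 2.17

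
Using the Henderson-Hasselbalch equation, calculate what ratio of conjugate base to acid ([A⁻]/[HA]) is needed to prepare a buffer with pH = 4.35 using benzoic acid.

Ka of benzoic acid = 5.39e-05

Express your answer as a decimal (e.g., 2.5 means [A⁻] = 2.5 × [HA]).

pKa = -log(5.39e-05) = 4.2684. pH = pKa + log([A⁻]/[HA]), so log([A⁻]/[HA]) = pH − pKa = 4.35 − 4.2684 = 0.0816. [A⁻]/[HA] = 10^(0.0816) = 1.21

[A⁻]/[HA] = 1.21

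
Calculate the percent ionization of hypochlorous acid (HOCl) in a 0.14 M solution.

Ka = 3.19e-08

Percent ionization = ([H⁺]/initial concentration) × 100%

Using Ka equilibrium: x² + Ka×x - Ka×C = 0. Solving: [H⁺] = 6.6812e-05. Percent = (6.6812e-05/0.14) × 100

Percent ionization = 0.0477%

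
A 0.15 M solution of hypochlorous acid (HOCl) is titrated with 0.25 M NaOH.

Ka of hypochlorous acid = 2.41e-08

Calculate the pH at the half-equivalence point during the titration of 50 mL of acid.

At half-equivalence [HA] = [A⁻], so Henderson-Hasselbalch gives pH = pKa = -log(2.41e-08) = 7.62.

pH = pKa = 7.62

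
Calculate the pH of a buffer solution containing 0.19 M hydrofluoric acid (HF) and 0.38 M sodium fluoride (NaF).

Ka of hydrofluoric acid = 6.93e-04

pKa = -log(6.93e-04) = 3.16. pH = pKa + log([A⁻]/[HA]) = 3.16 + log(0.38/0.19)

pH = 3.46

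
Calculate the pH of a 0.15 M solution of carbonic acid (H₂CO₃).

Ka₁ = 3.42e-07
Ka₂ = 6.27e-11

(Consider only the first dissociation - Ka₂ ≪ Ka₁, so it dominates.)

First dissociation dominates. From Ka₁ = [H⁺][HA⁻]/[H₂A], x² + Ka₁·x − Ka₁·C = 0 with C = 0.15 M and Ka₁ = 3.42e-07. Solving: [H⁺] = (−Ka₁ + √(Ka₁² + 4·Ka₁·C)) / 2 = 2.2632e-04 M. pH = -log(2.2632e-04) = 3.65.

pH = 3.65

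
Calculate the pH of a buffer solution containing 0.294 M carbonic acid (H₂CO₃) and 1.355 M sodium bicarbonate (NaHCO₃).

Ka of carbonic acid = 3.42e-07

pKa = -log(3.42e-07) = 6.47. pH = pKa + log([A⁻]/[HA]) = 6.47 + log(1.355/0.294)

pH = 7.13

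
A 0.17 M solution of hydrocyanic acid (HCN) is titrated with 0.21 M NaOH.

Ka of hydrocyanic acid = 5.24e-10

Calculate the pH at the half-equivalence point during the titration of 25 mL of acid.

At half-equivalence [HA] = [A⁻], so Henderson-Hasselbalch gives pH = pKa = -log(5.24e-10) = 9.28.

pH = pKa = 9.28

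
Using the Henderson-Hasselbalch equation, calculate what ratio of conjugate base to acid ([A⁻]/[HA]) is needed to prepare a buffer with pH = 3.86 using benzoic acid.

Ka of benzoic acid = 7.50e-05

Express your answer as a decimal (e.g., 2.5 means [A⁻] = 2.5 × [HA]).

pKa = -log(7.50e-05) = 4.1249. pH = pKa + log([A⁻]/[HA]), so log([A⁻]/[HA]) = pH − pKa = 3.86 − 4.1249 = -0.2649. [A⁻]/[HA] = 10^(-0.2649) = 0.543

[A⁻]/[HA] = 0.543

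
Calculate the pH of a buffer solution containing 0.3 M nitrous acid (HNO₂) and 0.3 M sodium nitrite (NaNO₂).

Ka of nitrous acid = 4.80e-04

pKa = -log(4.80e-04) = 3.32. pH = pKa + log([A⁻]/[HA]) = 3.32 + log(0.3/0.3)

pH = 3.32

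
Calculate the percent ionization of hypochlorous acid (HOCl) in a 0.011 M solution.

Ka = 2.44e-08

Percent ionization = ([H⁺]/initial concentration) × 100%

Using Ka equilibrium: x² + Ka×x - Ka×C = 0. Solving: [H⁺] = 1.6371e-05. Percent = (1.6371e-05/0.011) × 100

Percent ionization = 0.149%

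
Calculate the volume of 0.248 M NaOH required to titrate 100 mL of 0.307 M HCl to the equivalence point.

At equivalence: moles acid = moles base. moles HCl = 0.307 × 100/1000 = 0.0307 mol. V_base = moles / 0.248 × 1000 = 123.8 mL.

V_{base} = 123.8 mL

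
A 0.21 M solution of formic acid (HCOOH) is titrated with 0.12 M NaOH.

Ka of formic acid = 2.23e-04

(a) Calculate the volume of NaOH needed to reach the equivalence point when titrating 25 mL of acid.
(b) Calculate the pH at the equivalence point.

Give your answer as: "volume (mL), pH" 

moles acid = 0.21 × 25/1000 = 0.00525 mol; V_base = moles/0.12 × 1000 = 43.8 mL. At equivalence only the conjugate base is present: [A⁻] = 0.00525/0.069 = 7.6364e-02 M. Kb = Kw/Ka = 4.48e-11; [OH⁻] = √(Kb × [A⁻]) = 1.8505e-06; pOH = 5.73; pH = 14 - pOH = 8.27.

V = 43.8 mL, pH = 8.27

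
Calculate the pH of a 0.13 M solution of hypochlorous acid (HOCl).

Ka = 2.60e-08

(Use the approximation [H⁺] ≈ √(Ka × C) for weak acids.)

[H⁺] = √(Ka × C) = √(2.60e-08 × 0.13) = 5.8138e-05. pH = -log(5.8138e-05)

pH = 4.24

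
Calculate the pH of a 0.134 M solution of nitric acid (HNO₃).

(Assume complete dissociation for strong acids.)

[H⁺] = 0.134 M for strong acid. pH = -log[H⁺] = -log(0.134)

pH = 0.87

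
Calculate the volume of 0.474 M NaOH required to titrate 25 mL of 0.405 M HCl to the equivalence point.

At equivalence: moles acid = moles base. moles HCl = 0.405 × 25/1000 = 0.01013 mol. V_base = moles / 0.474 × 1000 = 21.4 mL.

V_{base} = 21.4 mL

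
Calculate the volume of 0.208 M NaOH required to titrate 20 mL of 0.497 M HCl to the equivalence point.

At equivalence: moles acid = moles base. moles HCl = 0.497 × 20/1000 = 0.00994 mol. V_base = moles / 0.208 × 1000 = 47.8 mL.

V_{base} = 47.8 mL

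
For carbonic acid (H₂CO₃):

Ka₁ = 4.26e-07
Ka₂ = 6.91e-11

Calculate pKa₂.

pKa₂ = -log(Ka₂) = -log(6.91e-11) = 10.16.

pK_{a2} = 10.16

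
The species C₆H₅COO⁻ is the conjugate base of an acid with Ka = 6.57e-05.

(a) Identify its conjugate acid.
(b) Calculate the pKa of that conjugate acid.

(a) The conjugate acid is formed by adding one H⁺ to C₆H₅COO⁻, giving C₆H₅COOH. (b) pKa = -log(Ka) = -log(6.57e-05) = 4.18.

Conjugate acid: C₆H₅COOH; pK_a = 4.18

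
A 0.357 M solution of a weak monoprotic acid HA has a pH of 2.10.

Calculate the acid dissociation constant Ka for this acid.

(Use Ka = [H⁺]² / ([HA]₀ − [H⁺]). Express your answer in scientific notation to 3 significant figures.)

[H⁺] = 10^(−pH) = 10^(−2.10) = 7.943e-03 M. For HA ⇌ H⁺ + A⁻, Ka = [H⁺][A⁻]/[HA] = [H⁺]² / ([HA]₀ − [H⁺]) = (7.943e-03)² / (0.357 − 7.943e-03) = 1.81e-04.

K_a = 1.81e-04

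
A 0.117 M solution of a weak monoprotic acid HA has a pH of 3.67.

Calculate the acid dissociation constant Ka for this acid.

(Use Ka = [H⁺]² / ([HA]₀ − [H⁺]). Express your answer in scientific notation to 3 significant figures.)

[H⁺] = 10^(−pH) = 10^(−3.67) = 2.138e-04 M. For HA ⇌ H⁺ + A⁻, Ka = [H⁺][A⁻]/[HA] = [H⁺]² / ([HA]₀ − [H⁺]) = (2.138e-04)² / (0.117 − 2.138e-04) = 3.91e-07.

K_a = 3.91e-07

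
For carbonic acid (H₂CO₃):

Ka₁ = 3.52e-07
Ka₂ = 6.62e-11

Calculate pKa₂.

pKa₂ = -log(Ka₂) = -log(6.62e-11) = 10.18.

pK_{a2} = 10.18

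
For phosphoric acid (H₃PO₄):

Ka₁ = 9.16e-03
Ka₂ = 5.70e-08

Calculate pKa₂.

pKa₂ = -log(Ka₂) = -log(5.70e-08) = 7.24.

pK_{a2} = 7.24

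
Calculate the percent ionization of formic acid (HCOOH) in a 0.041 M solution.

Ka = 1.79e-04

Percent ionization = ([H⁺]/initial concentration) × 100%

Using Ka equilibrium: x² + Ka×x - Ka×C = 0. Solving: [H⁺] = 2.6210e-03. Percent = (2.6210e-03/0.041) × 100

Percent ionization = 6.39%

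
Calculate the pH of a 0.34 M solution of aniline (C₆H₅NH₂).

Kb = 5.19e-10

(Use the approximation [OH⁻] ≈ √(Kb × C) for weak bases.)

[OH⁻] = √(Kb × C) = √(5.19e-10 × 0.34) = 1.3284e-05. pOH = 4.88, pH = 14 - pOH

pH = 9.12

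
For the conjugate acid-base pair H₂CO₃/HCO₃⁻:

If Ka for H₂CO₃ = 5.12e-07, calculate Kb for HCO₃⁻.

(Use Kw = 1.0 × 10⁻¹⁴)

For a conjugate pair Ka × Kb = Kw, so Kb = Kw/Ka = 1.0 × 10⁻¹⁴ / 5.12e-07 = 1.95e-08.

K_b = 1.95e-08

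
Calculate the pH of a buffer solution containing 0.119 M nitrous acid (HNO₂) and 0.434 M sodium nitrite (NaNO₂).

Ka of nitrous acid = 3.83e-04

pKa = -log(3.83e-04) = 3.42. pH = pKa + log([A⁻]/[HA]) = 3.42 + log(0.434/0.119)

pH = 3.98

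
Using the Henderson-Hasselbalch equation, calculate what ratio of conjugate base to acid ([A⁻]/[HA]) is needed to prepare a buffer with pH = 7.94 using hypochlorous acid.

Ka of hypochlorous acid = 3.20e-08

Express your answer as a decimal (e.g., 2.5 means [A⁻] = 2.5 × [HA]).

pKa = -log(3.20e-08) = 7.4949. pH = pKa + log([A⁻]/[HA]), so log([A⁻]/[HA]) = pH − pKa = 7.94 − 7.4949 = 0.4451. [A⁻]/[HA] = 10^(0.4451) = 2.79

[A⁻]/[HA] = 2.79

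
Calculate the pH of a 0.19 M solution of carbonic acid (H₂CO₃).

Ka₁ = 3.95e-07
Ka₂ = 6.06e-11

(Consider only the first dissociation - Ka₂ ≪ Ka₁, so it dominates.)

First dissociation dominates. From Ka₁ = [H⁺][HA⁻]/[H₂A], x² + Ka₁·x − Ka₁·C = 0 with C = 0.19 M and Ka₁ = 3.95e-07. Solving: [H⁺] = (−Ka₁ + √(Ka₁² + 4·Ka₁·C)) / 2 = 2.7376e-04 M. pH = -log(2.7376e-04) = 3.56.

pH = 3.56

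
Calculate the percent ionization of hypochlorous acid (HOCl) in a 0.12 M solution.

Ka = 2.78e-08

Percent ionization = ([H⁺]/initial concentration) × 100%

Using Ka equilibrium: x² + Ka×x - Ka×C = 0. Solving: [H⁺] = 5.7744e-05. Percent = (5.7744e-05/0.12) × 100

Percent ionization = 0.0481%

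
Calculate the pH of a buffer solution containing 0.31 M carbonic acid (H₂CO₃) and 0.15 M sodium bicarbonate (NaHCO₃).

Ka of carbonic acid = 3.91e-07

pKa = -log(3.91e-07) = 6.41. pH = pKa + log([A⁻]/[HA]) = 6.41 + log(0.15/0.31)

pH = 6.09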